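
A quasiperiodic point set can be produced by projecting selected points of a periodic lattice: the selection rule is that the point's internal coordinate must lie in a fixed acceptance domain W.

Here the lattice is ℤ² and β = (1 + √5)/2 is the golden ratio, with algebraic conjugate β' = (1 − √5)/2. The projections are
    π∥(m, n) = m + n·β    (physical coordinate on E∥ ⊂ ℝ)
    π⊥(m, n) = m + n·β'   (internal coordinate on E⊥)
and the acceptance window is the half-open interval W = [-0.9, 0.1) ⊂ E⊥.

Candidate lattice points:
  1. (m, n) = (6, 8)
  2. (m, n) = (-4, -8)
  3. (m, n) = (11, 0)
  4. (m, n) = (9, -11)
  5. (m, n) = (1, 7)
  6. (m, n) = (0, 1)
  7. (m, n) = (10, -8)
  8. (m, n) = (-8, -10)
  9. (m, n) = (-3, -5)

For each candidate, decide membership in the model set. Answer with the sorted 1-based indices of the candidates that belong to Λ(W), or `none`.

6, 9

Numerically β ≈ 1.61803 and β' = −1/β ≈ -0.61803.
[1] lift (6,8): star map gives 1.05573; window check -0.9 ≤ 1.05573 < 0.1 is false → out
[2] lift (-4,-8): star map gives 0.94427; window check -0.9 ≤ 0.94427 < 0.1 is false → out
[3] lift (11,0): star map gives 11.00000; window check -0.9 ≤ 11.00000 < 0.1 is false → out
[4] lift (9,-11): star map gives 15.79837; window check -0.9 ≤ 15.79837 < 0.1 is false → out
[5] lift (1,7): star map gives -3.32624; window check -0.9 ≤ -3.32624 < 0.1 is false → out
[6] lift (0,1): star map gives -0.61803; window check -0.9 ≤ -0.61803 < 0.1 is true → IN Λ
[7] lift (10,-8): star map gives 14.94427; window check -0.9 ≤ 14.94427 < 0.1 is false → out
[8] lift (-8,-10): star map gives -1.81966; window check -0.9 ≤ -1.81966 < 0.1 is false → out
[9] lift (-3,-5): star map gives 0.09017; window check -0.9 ≤ 0.09017 < 0.1 is true → IN Λ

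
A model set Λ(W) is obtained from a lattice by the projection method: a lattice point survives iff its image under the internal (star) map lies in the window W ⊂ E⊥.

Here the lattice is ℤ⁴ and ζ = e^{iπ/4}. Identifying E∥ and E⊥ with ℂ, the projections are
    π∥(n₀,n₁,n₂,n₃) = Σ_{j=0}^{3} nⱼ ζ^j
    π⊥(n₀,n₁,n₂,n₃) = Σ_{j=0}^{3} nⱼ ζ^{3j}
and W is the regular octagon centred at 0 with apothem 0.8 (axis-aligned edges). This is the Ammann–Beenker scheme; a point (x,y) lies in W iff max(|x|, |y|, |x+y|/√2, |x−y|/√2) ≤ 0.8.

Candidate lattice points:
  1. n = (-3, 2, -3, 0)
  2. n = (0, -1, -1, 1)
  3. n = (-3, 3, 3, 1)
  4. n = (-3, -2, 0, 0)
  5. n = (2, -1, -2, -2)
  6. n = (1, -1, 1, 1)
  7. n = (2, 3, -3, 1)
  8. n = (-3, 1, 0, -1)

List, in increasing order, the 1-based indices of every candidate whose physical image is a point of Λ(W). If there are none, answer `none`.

none

With ζ = e^{iπ/4} the internal vectors are ζ^0,ζ^3,ζ^6,ζ^9.
candidate 1: n = (-3, 2, -3, 0) → π⊥ ≈ (-4.414214, +4.414214); max(|x|,|y|,|x±y|/√2) = 6.242641 > 0.8 ⇒ ∉ W
candidate 2: n = (0, -1, -1, 1) → π⊥ ≈ (+1.414214, +1.000000); max(|x|,|y|,|x±y|/√2) = 1.707107 > 0.8 ⇒ ∉ W
candidate 3: n = (-3, 3, 3, 1) → π⊥ ≈ (-4.414214, -0.171573); max(|x|,|y|,|x±y|/√2) = 4.414214 > 0.8 ⇒ ∉ W
candidate 4: n = (-3, -2, 0, 0) → π⊥ ≈ (-1.585786, -1.414214); max(|x|,|y|,|x±y|/√2) = 2.121320 > 0.8 ⇒ ∉ W
candidate 5: n = (2, -1, -2, -2) → π⊥ ≈ (+1.292893, -0.121320); max(|x|,|y|,|x±y|/√2) = 1.292893 > 0.8 ⇒ ∉ W
candidate 6: n = (1, -1, 1, 1) → π⊥ ≈ (+2.414214, -1.000000); max(|x|,|y|,|x±y|/√2) = 2.414214 > 0.8 ⇒ ∉ W
candidate 7: n = (2, 3, -3, 1) → π⊥ ≈ (+0.585786, +5.828427); max(|x|,|y|,|x±y|/√2) = 5.828427 > 0.8 ⇒ ∉ W
candidate 8: n = (-3, 1, 0, -1) → π⊥ ≈ (-4.414214, +0.000000); max(|x|,|y|,|x±y|/√2) = 4.414214 > 0.8 ⇒ ∉ W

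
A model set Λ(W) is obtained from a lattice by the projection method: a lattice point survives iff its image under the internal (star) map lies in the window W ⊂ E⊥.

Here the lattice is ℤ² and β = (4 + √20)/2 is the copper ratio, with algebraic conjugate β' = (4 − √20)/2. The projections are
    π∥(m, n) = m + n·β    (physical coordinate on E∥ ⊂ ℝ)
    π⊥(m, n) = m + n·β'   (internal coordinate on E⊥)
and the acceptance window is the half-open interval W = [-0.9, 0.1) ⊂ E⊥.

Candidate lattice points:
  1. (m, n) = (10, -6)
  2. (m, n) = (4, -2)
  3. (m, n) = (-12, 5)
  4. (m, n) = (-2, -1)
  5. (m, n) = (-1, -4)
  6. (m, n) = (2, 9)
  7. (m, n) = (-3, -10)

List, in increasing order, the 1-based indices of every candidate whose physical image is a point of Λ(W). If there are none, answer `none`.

5, 6, 7

Compute β' = (4−√20)/2 = -0.236068, so π⊥(m,n) = m -0.236068·n.
candidate 1: (m,n)=(10,-6) → π∥ = 10-6·β ≈ -15.416408, π⊥ = 10-6·β' ≈ 11.416408 ∉ [-0.9, 0.1) ⇒ out
candidate 2: (m,n)=(4,-2) → π∥ = 4-2·β ≈ -4.472136, π⊥ = 4-2·β' ≈ 4.472136 ∉ [-0.9, 0.1) ⇒ out
candidate 3: (m,n)=(-12,5) → π∥ = -12+5·β ≈ 9.180340, π⊥ = -12+5·β' ≈ -13.180340 ∉ [-0.9, 0.1) ⇒ out
candidate 4: (m,n)=(-2,-1) → π∥ = -2-1·β ≈ -6.236068, π⊥ = -2-1·β' ≈ -1.763932 ∉ [-0.9, 0.1) ⇒ out
candidate 5: (m,n)=(-1,-4) → π∥ = -1-4·β ≈ -17.944272, π⊥ = -1-4·β' ≈ -0.055728 ∈ [-0.9, 0.1) ⇒ IN Λ
candidate 6: (m,n)=(2,9) → π∥ = 2+9·β ≈ 40.124612, π⊥ = 2+9·β' ≈ -0.124612 ∈ [-0.9, 0.1) ⇒ IN Λ
candidate 7: (m,n)=(-3,-10) → π∥ = -3-10·β ≈ -45.360680, π⊥ = -3-10·β' ≈ -0.639320 ∈ [-0.9, 0.1) ⇒ IN Λ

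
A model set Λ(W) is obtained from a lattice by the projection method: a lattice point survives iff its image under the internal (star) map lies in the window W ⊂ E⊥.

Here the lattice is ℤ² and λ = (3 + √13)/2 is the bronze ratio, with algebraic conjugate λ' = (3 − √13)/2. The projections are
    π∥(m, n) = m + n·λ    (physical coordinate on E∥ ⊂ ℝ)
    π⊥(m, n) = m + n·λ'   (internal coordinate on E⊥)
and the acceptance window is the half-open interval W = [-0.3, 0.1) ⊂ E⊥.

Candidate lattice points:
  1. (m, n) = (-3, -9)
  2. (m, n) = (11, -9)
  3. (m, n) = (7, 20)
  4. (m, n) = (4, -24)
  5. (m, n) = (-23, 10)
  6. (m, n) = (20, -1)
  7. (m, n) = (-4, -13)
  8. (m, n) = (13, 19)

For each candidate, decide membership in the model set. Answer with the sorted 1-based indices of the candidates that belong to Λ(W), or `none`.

Compute λ' = (3−√13)/2 = -0.302776, so π⊥(m,n) = m -0.302776·n.
candidate 1: (m,n)=(-3,-9) → π∥ = -3-9·λ ≈ -32.724981, π⊥ = -3-9·λ' ≈ -0.275019 ∈ [-0.3, 0.1) ⇒ IN Λ
candidate 2: (m,n)=(11,-9) → π∥ = 11-9·λ ≈ -18.724981, π⊥ = 11-9·λ' ≈ 13.724981 ∉ [-0.3, 0.1) ⇒ out
candidate 3: (m,n)=(7,20) → π∥ = 7+20·λ ≈ 73.055513, π⊥ = 7+20·λ' ≈ 0.944487 ∉ [-0.3, 0.1) ⇒ out
candidate 4: (m,n)=(4,-24) → π∥ = 4-24·λ ≈ -75.266615, π⊥ = 4-24·λ' ≈ 11.266615 ∉ [-0.3, 0.1) ⇒ out
candidate 5: (m,n)=(-23,10) → π∥ = -23+10·λ ≈ 10.027756, π⊥ = -23+10·λ' ≈ -26.027756 ∉ [-0.3, 0.1) ⇒ out
candidate 6: (m,n)=(20,-1) → π∥ = 20-1·λ ≈ 16.697224, π⊥ = 20-1·λ' ≈ 20.302776 ∉ [-0.3, 0.1) ⇒ out
candidate 7: (m,n)=(-4,-13) → π∥ = -4-13·λ ≈ -46.936083, π⊥ = -4-13·λ' ≈ -0.063917 ∈ [-0.3, 0.1) ⇒ IN Λ
candidate 8: (m,n)=(13,19) → π∥ = 13+19·λ ≈ 75.752737, π⊥ = 13+19·λ' ≈ 7.247263 ∉ [-0.3, 0.1) ⇒ out

1, 7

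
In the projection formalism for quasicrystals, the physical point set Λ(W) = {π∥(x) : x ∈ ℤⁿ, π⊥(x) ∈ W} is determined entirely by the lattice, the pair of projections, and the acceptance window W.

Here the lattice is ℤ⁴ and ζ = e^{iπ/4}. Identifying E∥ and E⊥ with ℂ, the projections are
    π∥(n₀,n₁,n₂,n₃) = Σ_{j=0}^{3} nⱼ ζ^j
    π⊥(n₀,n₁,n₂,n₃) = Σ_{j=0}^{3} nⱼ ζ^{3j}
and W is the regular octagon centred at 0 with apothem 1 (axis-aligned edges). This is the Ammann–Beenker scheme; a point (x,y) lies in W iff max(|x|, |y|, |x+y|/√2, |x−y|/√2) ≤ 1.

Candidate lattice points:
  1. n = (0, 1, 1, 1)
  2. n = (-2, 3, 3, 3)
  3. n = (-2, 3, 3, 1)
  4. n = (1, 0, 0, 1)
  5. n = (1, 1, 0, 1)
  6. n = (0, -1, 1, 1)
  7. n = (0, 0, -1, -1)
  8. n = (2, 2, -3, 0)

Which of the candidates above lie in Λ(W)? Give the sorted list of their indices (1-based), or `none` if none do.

1, 7

With ζ = e^{iπ/4} the internal vectors are ζ^0,ζ^3,ζ^6,ζ^9.
candidate 1: n = (0, 1, 1, 1) → π⊥ ≈ (+0.000000, +0.414214); max(|x|,|y|,|x±y|/√2) = 0.414214 ≤ 1 ⇒ ∈ W
candidate 2: n = (-2, 3, 3, 3) → π⊥ ≈ (-2.000000, +1.242641); max(|x|,|y|,|x±y|/√2) = 2.292893 > 1 ⇒ ∉ W
candidate 3: n = (-2, 3, 3, 1) → π⊥ ≈ (-3.414214, -0.171573); max(|x|,|y|,|x±y|/√2) = 3.414214 > 1 ⇒ ∉ W
candidate 4: n = (1, 0, 0, 1) → π⊥ ≈ (+1.707107, +0.707107); max(|x|,|y|,|x±y|/√2) = 1.707107 > 1 ⇒ ∉ W
candidate 5: n = (1, 1, 0, 1) → π⊥ ≈ (+1.000000, +1.414214); max(|x|,|y|,|x±y|/√2) = 1.707107 > 1 ⇒ ∉ W
candidate 6: n = (0, -1, 1, 1) → π⊥ ≈ (+1.414214, -1.000000); max(|x|,|y|,|x±y|/√2) = 1.707107 > 1 ⇒ ∉ W
candidate 7: n = (0, 0, -1, -1) → π⊥ ≈ (-0.707107, +0.292893); max(|x|,|y|,|x±y|/√2) = 0.707107 ≤ 1 ⇒ ∈ W
candidate 8: n = (2, 2, -3, 0) → π⊥ ≈ (+0.585786, +4.414214); max(|x|,|y|,|x±y|/√2) = 4.414214 > 1 ⇒ ∉ W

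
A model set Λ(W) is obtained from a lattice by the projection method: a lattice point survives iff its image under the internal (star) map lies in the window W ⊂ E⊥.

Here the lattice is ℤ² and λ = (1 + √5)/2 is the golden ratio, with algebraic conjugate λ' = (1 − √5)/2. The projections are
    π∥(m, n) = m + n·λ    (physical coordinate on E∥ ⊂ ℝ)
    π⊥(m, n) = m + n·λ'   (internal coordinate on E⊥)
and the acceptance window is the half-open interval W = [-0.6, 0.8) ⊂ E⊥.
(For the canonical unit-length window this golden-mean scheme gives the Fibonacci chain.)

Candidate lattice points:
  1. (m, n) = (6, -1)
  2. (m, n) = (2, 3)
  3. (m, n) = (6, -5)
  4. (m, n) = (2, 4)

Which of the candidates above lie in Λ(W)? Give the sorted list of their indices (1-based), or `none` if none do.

2, 4

Numerically λ ≈ 1.61803 and λ' = −1/λ ≈ -0.61803.
[1] lift (6,-1): star map gives 6.61803; window check -0.6 ≤ 6.61803 < 0.8 is false → out
[2] lift (2,3): star map gives 0.14590; window check -0.6 ≤ 0.14590 < 0.8 is true → IN Λ
[3] lift (6,-5): star map gives 9.09017; window check -0.6 ≤ 9.09017 < 0.8 is false → out
[4] lift (2,4): star map gives -0.47214; window check -0.6 ≤ -0.47214 < 0.8 is true → IN Λ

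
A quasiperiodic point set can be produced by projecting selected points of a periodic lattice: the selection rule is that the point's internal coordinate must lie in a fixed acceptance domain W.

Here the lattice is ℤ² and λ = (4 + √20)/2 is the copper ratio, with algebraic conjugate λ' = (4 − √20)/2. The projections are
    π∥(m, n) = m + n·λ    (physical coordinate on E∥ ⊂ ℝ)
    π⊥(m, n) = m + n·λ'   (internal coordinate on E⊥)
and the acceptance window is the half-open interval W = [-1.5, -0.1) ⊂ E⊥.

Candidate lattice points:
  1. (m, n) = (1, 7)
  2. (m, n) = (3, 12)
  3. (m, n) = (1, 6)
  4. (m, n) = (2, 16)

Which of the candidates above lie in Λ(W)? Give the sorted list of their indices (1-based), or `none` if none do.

1, 3

Compute λ' = (4−√20)/2 = -0.23607, so π⊥(m,n) = m -0.23607·n.
candidate 1: (m,n)=(1,7) → π∥ = 1+7·λ ≈ 30.65248, π⊥ = 1+7·λ' ≈ -0.65248 ∈ [-1.5, -0.1) ⇒ IN Λ
candidate 2: (m,n)=(3,12) → π∥ = 3+12·λ ≈ 53.83282, π⊥ = 3+12·λ' ≈ 0.16718 ∉ [-1.5, -0.1) ⇒ out
candidate 3: (m,n)=(1,6) → π∥ = 1+6·λ ≈ 26.41641, π⊥ = 1+6·λ' ≈ -0.41641 ∈ [-1.5, -0.1) ⇒ IN Λ
candidate 4: (m,n)=(2,16) → π∥ = 2+16·λ ≈ 69.77709, π⊥ = 2+16·λ' ≈ -1.77709 ∉ [-1.5, -0.1) ⇒ out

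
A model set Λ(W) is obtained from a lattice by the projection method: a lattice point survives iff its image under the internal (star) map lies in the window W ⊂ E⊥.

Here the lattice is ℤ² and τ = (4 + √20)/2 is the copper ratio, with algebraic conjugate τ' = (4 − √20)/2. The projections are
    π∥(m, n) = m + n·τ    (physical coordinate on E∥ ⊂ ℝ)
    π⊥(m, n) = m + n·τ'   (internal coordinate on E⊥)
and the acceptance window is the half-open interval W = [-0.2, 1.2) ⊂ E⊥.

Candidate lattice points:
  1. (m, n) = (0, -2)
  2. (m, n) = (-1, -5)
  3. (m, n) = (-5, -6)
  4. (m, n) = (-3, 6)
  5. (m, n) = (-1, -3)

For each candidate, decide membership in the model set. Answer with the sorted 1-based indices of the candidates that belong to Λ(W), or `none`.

Compute τ' = (4−√20)/2 = -0.236068, so π⊥(m,n) = m -0.236068·n.
[1] lift (0,-2): star map gives 0.472136; window check -0.2 ≤ 0.472136 < 1.2 is true → IN Λ
[2] lift (-1,-5): star map gives 0.180340; window check -0.2 ≤ 0.180340 < 1.2 is true → IN Λ
[3] lift (-5,-6): star map gives -3.583592; window check -0.2 ≤ -3.583592 < 1.2 is false → out
[4] lift (-3,6): star map gives -4.416408; window check -0.2 ≤ -4.416408 < 1.2 is false → out
[5] lift (-1,-3): star map gives -0.291796; window check -0.2 ≤ -0.291796 < 1.2 is false → out

1, 2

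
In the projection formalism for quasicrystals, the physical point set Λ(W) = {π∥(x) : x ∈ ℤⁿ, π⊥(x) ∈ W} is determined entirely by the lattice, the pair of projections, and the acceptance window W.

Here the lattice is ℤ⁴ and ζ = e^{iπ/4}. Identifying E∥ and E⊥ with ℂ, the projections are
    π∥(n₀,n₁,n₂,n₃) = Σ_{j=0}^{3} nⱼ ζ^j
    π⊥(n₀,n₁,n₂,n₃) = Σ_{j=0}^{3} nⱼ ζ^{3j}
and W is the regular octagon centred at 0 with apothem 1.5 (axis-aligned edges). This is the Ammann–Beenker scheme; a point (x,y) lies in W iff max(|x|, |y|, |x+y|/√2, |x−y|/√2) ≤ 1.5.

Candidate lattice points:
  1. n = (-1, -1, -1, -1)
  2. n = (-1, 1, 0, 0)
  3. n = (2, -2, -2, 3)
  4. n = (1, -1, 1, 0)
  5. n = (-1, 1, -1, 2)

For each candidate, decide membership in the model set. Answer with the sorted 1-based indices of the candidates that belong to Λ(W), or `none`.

Internal map: ζ^{3j} for j=0..3 gives (1,0), (−√2/2,√2/2), (0,−1), (√2/2,√2/2).
#1 (-1, -1, -1, -1): internal (-1.000000, -0.414214); octagon support 1.000000 vs apothem 1.5 → ∈ W
#2 (-1, 1, 0, 0): internal (-1.707107, 0.707107); octagon support 1.707107 vs apothem 1.5 → ∉ W
#3 (2, -2, -2, 3): internal (5.535534, 2.707107); octagon support 5.828427 vs apothem 1.5 → ∉ W
#4 (1, -1, 1, 0): internal (1.707107, -1.707107); octagon support 2.414214 vs apothem 1.5 → ∉ W
#5 (-1, 1, -1, 2): internal (-0.292893, 3.121320); octagon support 3.121320 vs apothem 1.5 → ∉ W

1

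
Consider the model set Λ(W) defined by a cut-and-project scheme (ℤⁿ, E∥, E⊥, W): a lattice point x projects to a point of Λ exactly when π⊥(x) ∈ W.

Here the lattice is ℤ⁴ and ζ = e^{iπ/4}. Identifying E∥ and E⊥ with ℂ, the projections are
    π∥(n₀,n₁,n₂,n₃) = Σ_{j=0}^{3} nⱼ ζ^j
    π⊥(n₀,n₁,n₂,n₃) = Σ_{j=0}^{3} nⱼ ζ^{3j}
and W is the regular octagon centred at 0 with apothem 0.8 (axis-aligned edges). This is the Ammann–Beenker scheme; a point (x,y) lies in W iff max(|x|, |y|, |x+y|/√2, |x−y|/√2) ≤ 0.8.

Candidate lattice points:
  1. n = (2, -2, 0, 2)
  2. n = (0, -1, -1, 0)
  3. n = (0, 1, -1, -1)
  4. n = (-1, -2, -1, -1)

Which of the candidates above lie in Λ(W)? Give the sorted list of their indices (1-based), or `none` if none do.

With ζ = e^{iπ/4} the internal vectors are ζ^0,ζ^3,ζ^6,ζ^9.
candidate 1: n = (2, -2, 0, 2) → π⊥ ≈ (+4.82843, +0.00000); max(|x|,|y|,|x±y|/√2) = 4.82843 > 0.8 ⇒ ∉ W
candidate 2: n = (0, -1, -1, 0) → π⊥ ≈ (+0.70711, +0.29289); max(|x|,|y|,|x±y|/√2) = 0.70711 ≤ 0.8 ⇒ ∈ W
candidate 3: n = (0, 1, -1, -1) → π⊥ ≈ (-1.41421, +1.00000); max(|x|,|y|,|x±y|/√2) = 1.70711 > 0.8 ⇒ ∉ W
candidate 4: n = (-1, -2, -1, -1) → π⊥ ≈ (-0.29289, -1.12132); max(|x|,|y|,|x±y|/√2) = 1.12132 > 0.8 ⇒ ∉ W

2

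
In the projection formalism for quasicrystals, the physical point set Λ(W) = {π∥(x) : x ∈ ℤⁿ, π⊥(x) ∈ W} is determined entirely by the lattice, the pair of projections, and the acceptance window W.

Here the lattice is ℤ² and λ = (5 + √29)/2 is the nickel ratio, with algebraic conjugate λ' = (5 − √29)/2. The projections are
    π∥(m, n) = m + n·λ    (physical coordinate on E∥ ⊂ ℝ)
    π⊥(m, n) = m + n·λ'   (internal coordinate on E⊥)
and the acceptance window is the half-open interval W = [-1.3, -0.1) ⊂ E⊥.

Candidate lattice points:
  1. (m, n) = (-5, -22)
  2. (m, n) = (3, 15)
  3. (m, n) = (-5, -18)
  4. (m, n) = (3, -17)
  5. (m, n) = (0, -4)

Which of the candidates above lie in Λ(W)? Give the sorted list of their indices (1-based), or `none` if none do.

Compute λ' = (5−√29)/2 = -0.1926, so π⊥(m,n) = m -0.1926·n.
#1 (-5,-22): internal coord -5 + (-22)·λ' = -0.7632; -0.7632 ∈ [-1.3, -0.1) → IN Λ
#2 (3,15): internal coord 3 + (15)·λ' = +0.1113; +0.1113 ∉ [-1.3, -0.1) → out
#3 (-5,-18): internal coord -5 + (-18)·λ' = -1.5335; -1.5335 ∉ [-1.3, -0.1) → out
#4 (3,-17): internal coord 3 + (-17)·λ' = +6.2739; +6.2739 ∉ [-1.3, -0.1) → out
#5 (0,-4): internal coord 0 + (-4)·λ' = +0.7703; +0.7703 ∉ [-1.3, -0.1) → out

1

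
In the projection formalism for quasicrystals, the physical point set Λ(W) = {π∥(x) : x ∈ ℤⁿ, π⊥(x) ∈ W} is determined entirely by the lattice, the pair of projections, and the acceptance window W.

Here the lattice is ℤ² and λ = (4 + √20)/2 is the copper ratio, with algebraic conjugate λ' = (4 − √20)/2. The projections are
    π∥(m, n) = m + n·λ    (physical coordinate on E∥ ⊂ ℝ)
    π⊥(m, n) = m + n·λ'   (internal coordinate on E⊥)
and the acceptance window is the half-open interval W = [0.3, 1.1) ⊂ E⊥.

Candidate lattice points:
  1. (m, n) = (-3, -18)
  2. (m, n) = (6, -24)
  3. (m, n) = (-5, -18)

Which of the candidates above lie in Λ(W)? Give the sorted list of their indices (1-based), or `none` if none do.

λ' = (4−√20)/2 ≈ -0.2361.
[1] lift (-3,-18): star map gives 1.2492; window check 0.3 ≤ 1.2492 < 1.1 is false → out
[2] lift (6,-24): star map gives 11.6656; window check 0.3 ≤ 11.6656 < 1.1 is false → out
[3] lift (-5,-18): star map gives -0.7508; window check 0.3 ≤ -0.7508 < 1.1 is false → out

none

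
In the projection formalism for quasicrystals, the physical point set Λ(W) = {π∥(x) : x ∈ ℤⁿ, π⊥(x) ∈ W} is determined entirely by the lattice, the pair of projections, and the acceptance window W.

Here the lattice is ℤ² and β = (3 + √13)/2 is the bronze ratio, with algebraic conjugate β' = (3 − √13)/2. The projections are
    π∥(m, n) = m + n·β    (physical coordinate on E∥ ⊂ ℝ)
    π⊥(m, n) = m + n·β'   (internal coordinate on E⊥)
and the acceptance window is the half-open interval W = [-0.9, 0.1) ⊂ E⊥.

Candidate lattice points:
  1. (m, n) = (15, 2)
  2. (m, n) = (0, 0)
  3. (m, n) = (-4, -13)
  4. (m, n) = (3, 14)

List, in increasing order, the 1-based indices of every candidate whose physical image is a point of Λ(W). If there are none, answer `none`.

Numerically β ≈ 3.30278 and β' = −1/β ≈ -0.30278.
[1] lift (15,2): star map gives 14.39445; window check -0.9 ≤ 14.39445 < 0.1 is false → out
[2] lift (0,0): star map gives 0.00000; window check -0.9 ≤ 0.00000 < 0.1 is true → IN Λ
[3] lift (-4,-13): star map gives -0.06392; window check -0.9 ≤ -0.06392 < 0.1 is true → IN Λ
[4] lift (3,14): star map gives -1.23886; window check -0.9 ≤ -1.23886 < 0.1 is false → out

2, 3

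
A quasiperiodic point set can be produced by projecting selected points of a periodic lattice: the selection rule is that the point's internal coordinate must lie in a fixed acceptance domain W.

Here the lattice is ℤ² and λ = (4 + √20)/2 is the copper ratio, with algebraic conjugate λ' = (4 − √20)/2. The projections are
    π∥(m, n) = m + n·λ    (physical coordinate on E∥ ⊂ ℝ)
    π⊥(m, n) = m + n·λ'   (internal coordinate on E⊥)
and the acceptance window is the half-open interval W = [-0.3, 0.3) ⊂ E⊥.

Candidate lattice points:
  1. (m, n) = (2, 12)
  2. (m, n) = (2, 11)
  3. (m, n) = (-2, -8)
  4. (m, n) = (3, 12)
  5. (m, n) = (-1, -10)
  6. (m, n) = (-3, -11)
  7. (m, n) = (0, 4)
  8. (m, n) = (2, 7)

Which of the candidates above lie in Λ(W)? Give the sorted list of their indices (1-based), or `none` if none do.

3, 4

Compute λ' = (4−√20)/2 = -0.236068, so π⊥(m,n) = m -0.236068·n.
[1] lift (2,12): star map gives -0.832816; window check -0.3 ≤ -0.832816 < 0.3 is false → out
[2] lift (2,11): star map gives -0.596748; window check -0.3 ≤ -0.596748 < 0.3 is false → out
[3] lift (-2,-8): star map gives -0.111456; window check -0.3 ≤ -0.111456 < 0.3 is true → IN Λ
[4] lift (3,12): star map gives 0.167184; window check -0.3 ≤ 0.167184 < 0.3 is true → IN Λ
[5] lift (-1,-10): star map gives 1.360680; window check -0.3 ≤ 1.360680 < 0.3 is false → out
[6] lift (-3,-11): star map gives -0.403252; window check -0.3 ≤ -0.403252 < 0.3 is false → out
[7] lift (0,4): star map gives -0.944272; window check -0.3 ≤ -0.944272 < 0.3 is false → out
[8] lift (2,7): star map gives 0.347524; window check -0.3 ≤ 0.347524 < 0.3 is false → out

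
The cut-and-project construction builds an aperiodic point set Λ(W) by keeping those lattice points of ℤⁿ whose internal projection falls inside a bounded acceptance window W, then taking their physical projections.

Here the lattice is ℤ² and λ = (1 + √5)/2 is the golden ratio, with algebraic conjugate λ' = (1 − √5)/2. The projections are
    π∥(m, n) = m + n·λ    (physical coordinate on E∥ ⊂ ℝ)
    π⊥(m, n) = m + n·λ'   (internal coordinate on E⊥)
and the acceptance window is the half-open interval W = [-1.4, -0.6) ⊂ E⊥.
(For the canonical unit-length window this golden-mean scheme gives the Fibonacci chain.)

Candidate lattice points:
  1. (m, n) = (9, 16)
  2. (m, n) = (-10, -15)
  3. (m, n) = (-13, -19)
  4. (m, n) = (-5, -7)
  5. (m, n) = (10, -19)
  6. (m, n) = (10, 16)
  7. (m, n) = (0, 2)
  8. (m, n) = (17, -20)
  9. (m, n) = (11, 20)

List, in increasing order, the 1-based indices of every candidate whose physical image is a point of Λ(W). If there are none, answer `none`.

1, 2, 3, 4, 7, 9

Numerically λ ≈ 1.618034 and λ' = −1/λ ≈ -0.618034.
#1 (9,16): internal coord 9 + (16)·λ' = -0.888544; -0.888544 ∈ [-1.4, -0.6) → IN Λ
#2 (-10,-15): internal coord -10 + (-15)·λ' = -0.729490; -0.729490 ∈ [-1.4, -0.6) → IN Λ
#3 (-13,-19): internal coord -13 + (-19)·λ' = -1.257354; -1.257354 ∈ [-1.4, -0.6) → IN Λ
#4 (-5,-7): internal coord -5 + (-7)·λ' = -0.673762; -0.673762 ∈ [-1.4, -0.6) → IN Λ
#5 (10,-19): internal coord 10 + (-19)·λ' = +21.742646; +21.742646 ∉ [-1.4, -0.6) → out
#6 (10,16): internal coord 10 + (16)·λ' = +0.111456; +0.111456 ∉ [-1.4, -0.6) → out
#7 (0,2): internal coord 0 + (2)·λ' = -1.236068; -1.236068 ∈ [-1.4, -0.6) → IN Λ
#8 (17,-20): internal coord 17 + (-20)·λ' = +29.360680; +29.360680 ∉ [-1.4, -0.6) → out
#9 (11,20): internal coord 11 + (20)·λ' = -1.360680; -1.360680 ∈ [-1.4, -0.6) → IN Λ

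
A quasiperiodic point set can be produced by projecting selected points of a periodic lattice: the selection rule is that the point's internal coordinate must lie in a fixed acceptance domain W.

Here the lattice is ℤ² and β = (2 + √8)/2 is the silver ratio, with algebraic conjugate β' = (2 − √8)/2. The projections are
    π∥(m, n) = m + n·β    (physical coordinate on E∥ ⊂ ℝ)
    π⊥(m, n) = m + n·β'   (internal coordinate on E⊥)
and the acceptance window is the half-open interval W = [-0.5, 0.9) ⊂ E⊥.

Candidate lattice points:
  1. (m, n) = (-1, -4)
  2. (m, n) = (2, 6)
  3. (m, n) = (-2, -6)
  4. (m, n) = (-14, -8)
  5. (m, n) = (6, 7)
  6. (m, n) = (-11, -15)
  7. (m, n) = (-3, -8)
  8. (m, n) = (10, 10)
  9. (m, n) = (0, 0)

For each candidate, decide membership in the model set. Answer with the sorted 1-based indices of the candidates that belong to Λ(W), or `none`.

1, 2, 3, 7, 9

Compute β' = (2−√8)/2 = -0.4142, so π⊥(m,n) = m -0.4142·n.
candidate 1: (m,n)=(-1,-4) → π∥ = -1-4·β ≈ -10.6569, π⊥ = -1-4·β' ≈ 0.6569 ∈ [-0.5, 0.9) ⇒ IN Λ
candidate 2: (m,n)=(2,6) → π∥ = 2+6·β ≈ 16.4853, π⊥ = 2+6·β' ≈ -0.4853 ∈ [-0.5, 0.9) ⇒ IN Λ
candidate 3: (m,n)=(-2,-6) → π∥ = -2-6·β ≈ -16.4853, π⊥ = -2-6·β' ≈ 0.4853 ∈ [-0.5, 0.9) ⇒ IN Λ
candidate 4: (m,n)=(-14,-8) → π∥ = -14-8·β ≈ -33.3137, π⊥ = -14-8·β' ≈ -10.6863 ∉ [-0.5, 0.9) ⇒ out
candidate 5: (m,n)=(6,7) → π∥ = 6+7·β ≈ 22.8995, π⊥ = 6+7·β' ≈ 3.1005 ∉ [-0.5, 0.9) ⇒ out
candidate 6: (m,n)=(-11,-15) → π∥ = -11-15·β ≈ -47.2132, π⊥ = -11-15·β' ≈ -4.7868 ∉ [-0.5, 0.9) ⇒ out
candidate 7: (m,n)=(-3,-8) → π∥ = -3-8·β ≈ -22.3137, π⊥ = -3-8·β' ≈ 0.3137 ∈ [-0.5, 0.9) ⇒ IN Λ
candidate 8: (m,n)=(10,10) → π∥ = 10+10·β ≈ 34.1421, π⊥ = 10+10·β' ≈ 5.8579 ∉ [-0.5, 0.9) ⇒ out
candidate 9: (m,n)=(0,0) → π∥ = 0+0·β ≈ 0.0000, π⊥ = 0+0·β' ≈ 0.0000 ∈ [-0.5, 0.9) ⇒ IN Λ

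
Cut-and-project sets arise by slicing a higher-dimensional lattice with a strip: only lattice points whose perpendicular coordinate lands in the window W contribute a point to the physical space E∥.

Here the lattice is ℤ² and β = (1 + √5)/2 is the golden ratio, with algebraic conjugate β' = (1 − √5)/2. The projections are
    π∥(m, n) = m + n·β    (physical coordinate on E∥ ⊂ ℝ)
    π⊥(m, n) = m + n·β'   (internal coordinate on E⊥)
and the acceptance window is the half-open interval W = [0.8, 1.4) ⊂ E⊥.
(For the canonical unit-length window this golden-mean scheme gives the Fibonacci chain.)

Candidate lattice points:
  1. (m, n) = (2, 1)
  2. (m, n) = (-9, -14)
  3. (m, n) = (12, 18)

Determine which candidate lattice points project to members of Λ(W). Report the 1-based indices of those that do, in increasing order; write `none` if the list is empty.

Numerically β ≈ 1.61803 and β' = −1/β ≈ -0.61803.
candidate 1: (m,n)=(2,1) → π∥ = 2+1·β ≈ 3.61803, π⊥ = 2+1·β' ≈ 1.38197 ∈ [0.8, 1.4) ⇒ IN Λ
candidate 2: (m,n)=(-9,-14) → π∥ = -9-14·β ≈ -31.65248, π⊥ = -9-14·β' ≈ -0.34752 ∉ [0.8, 1.4) ⇒ out
candidate 3: (m,n)=(12,18) → π∥ = 12+18·β ≈ 41.12461, π⊥ = 12+18·β' ≈ 0.87539 ∈ [0.8, 1.4) ⇒ IN Λ

1, 3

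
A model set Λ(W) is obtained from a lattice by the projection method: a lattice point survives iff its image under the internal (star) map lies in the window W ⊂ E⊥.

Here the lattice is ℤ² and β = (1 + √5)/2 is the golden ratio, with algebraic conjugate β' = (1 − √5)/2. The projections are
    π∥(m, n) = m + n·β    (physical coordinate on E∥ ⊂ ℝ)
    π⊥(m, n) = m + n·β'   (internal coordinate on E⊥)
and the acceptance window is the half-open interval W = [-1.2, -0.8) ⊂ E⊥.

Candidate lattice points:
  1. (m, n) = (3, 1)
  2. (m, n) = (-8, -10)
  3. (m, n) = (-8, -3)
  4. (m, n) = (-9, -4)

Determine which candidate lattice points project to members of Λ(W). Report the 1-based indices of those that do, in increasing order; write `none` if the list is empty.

none

Numerically β ≈ 1.618034 and β' = −1/β ≈ -0.618034.
candidate 1: (m,n)=(3,1) → π∥ = 3+1·β ≈ 4.618034, π⊥ = 3+1·β' ≈ 2.381966 ∉ [-1.2, -0.8) ⇒ out
candidate 2: (m,n)=(-8,-10) → π∥ = -8-10·β ≈ -24.180340, π⊥ = -8-10·β' ≈ -1.819660 ∉ [-1.2, -0.8) ⇒ out
candidate 3: (m,n)=(-8,-3) → π∥ = -8-3·β ≈ -12.854102, π⊥ = -8-3·β' ≈ -6.145898 ∉ [-1.2, -0.8) ⇒ out
candidate 4: (m,n)=(-9,-4) → π∥ = -9-4·β ≈ -15.472136, π⊥ = -9-4·β' ≈ -6.527864 ∉ [-1.2, -0.8) ⇒ out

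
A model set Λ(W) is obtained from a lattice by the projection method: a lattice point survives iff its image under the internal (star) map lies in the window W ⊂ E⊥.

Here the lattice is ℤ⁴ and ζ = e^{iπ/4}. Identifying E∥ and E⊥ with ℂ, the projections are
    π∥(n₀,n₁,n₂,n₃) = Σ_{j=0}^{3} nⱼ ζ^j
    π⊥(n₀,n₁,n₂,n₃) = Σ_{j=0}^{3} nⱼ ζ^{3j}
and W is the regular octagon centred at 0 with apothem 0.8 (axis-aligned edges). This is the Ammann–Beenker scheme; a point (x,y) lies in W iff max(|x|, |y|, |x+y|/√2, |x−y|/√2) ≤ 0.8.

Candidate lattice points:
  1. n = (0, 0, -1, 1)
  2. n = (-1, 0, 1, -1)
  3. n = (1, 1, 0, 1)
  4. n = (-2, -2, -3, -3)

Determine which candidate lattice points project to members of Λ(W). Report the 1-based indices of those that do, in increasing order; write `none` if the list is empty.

none

Internal map: ζ^{3j} for j=0..3 gives (1,0), (−√2/2,√2/2), (0,−1), (√2/2,√2/2).
candidate 1: n = (0, 0, -1, 1) → π⊥ ≈ (+0.7071, +1.7071); max(|x|,|y|,|x±y|/√2) = 1.7071 > 0.8 ⇒ ∉ W
candidate 2: n = (-1, 0, 1, -1) → π⊥ ≈ (-1.7071, -1.7071); max(|x|,|y|,|x±y|/√2) = 2.4142 > 0.8 ⇒ ∉ W
candidate 3: n = (1, 1, 0, 1) → π⊥ ≈ (+1.0000, +1.4142); max(|x|,|y|,|x±y|/√2) = 1.7071 > 0.8 ⇒ ∉ W
candidate 4: n = (-2, -2, -3, -3) → π⊥ ≈ (-2.7071, -0.5355); max(|x|,|y|,|x±y|/√2) = 2.7071 > 0.8 ⇒ ∉ W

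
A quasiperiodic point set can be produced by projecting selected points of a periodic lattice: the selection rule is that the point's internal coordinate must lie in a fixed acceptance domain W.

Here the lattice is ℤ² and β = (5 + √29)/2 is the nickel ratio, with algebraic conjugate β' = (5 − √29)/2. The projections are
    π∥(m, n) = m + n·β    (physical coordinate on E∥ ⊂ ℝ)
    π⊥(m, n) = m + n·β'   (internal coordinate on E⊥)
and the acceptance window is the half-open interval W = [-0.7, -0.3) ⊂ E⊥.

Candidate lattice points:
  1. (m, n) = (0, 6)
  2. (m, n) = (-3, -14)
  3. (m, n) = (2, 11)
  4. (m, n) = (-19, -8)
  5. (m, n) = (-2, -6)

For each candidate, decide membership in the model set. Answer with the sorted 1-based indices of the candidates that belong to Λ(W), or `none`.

β' = (5−√29)/2 ≈ -0.1926.
candidate 1: (m,n)=(0,6) → π∥ = 0+6·β ≈ 31.1555, π⊥ = 0+6·β' ≈ -1.1555 ∉ [-0.7, -0.3) ⇒ out
candidate 2: (m,n)=(-3,-14) → π∥ = -3-14·β ≈ -75.6962, π⊥ = -3-14·β' ≈ -0.3038 ∈ [-0.7, -0.3) ⇒ IN Λ
candidate 3: (m,n)=(2,11) → π∥ = 2+11·β ≈ 59.1184, π⊥ = 2+11·β' ≈ -0.1184 ∉ [-0.7, -0.3) ⇒ out
candidate 4: (m,n)=(-19,-8) → π∥ = -19-8·β ≈ -60.5407, π⊥ = -19-8·β' ≈ -17.4593 ∉ [-0.7, -0.3) ⇒ out
candidate 5: (m,n)=(-2,-6) → π∥ = -2-6·β ≈ -33.1555, π⊥ = -2-6·β' ≈ -0.8445 ∉ [-0.7, -0.3) ⇒ out

2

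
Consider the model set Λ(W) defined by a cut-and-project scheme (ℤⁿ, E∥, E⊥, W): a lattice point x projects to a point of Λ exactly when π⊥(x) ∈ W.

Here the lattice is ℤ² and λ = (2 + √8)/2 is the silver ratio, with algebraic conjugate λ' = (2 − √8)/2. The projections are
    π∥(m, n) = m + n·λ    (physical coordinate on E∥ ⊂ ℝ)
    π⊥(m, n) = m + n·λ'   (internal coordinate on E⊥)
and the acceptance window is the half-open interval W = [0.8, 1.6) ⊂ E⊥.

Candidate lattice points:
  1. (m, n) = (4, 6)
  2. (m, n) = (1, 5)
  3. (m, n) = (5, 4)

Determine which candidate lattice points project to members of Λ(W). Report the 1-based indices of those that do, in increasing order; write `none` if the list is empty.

1

Compute λ' = (2−√8)/2 = -0.414214, so π⊥(m,n) = m -0.414214·n.
candidate 1: (m,n)=(4,6) → π∥ = 4+6·λ ≈ 18.485281, π⊥ = 4+6·λ' ≈ 1.514719 ∈ [0.8, 1.6) ⇒ IN Λ
candidate 2: (m,n)=(1,5) → π∥ = 1+5·λ ≈ 13.071068, π⊥ = 1+5·λ' ≈ -1.071068 ∉ [0.8, 1.6) ⇒ out
candidate 3: (m,n)=(5,4) → π∥ = 5+4·λ ≈ 14.656854, π⊥ = 5+4·λ' ≈ 3.343146 ∉ [0.8, 1.6) ⇒ out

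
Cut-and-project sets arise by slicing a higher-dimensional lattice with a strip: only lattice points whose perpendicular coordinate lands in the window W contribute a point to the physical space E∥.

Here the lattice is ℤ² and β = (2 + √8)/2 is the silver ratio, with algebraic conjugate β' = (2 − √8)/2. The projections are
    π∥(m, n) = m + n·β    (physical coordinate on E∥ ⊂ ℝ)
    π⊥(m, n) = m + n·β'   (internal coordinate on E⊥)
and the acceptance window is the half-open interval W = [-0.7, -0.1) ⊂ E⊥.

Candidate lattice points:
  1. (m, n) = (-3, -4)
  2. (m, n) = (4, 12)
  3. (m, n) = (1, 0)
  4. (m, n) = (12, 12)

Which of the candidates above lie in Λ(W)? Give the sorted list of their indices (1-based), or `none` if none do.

none

Numerically β ≈ 2.4142 and β' = −1/β ≈ -0.4142.
#1 (-3,-4): internal coord -3 + (-4)·β' = -1.3431; -1.3431 ∉ [-0.7, -0.1) → out
#2 (4,12): internal coord 4 + (12)·β' = -0.9706; -0.9706 ∉ [-0.7, -0.1) → out
#3 (1,0): internal coord 1 + (0)·β' = +1.0000; +1.0000 ∉ [-0.7, -0.1) → out
#4 (12,12): internal coord 12 + (12)·β' = +7.0294; +7.0294 ∉ [-0.7, -0.1) → out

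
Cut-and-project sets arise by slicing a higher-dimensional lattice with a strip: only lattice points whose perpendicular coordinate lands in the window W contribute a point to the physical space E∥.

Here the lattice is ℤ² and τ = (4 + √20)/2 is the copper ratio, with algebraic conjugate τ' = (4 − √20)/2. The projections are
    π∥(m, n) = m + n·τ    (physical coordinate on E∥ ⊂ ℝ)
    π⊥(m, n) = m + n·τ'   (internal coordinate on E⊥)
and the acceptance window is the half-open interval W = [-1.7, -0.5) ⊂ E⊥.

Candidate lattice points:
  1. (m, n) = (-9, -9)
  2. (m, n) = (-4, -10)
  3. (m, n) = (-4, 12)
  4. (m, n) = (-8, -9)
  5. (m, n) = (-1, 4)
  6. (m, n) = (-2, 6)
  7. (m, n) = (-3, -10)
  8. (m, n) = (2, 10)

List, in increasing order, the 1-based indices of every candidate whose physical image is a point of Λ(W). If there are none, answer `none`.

Numerically τ ≈ 4.2361 and τ' = −1/τ ≈ -0.2361.
candidate 1: (m,n)=(-9,-9) → π∥ = -9-9·τ ≈ -47.1246, π⊥ = -9-9·τ' ≈ -6.8754 ∉ [-1.7, -0.5) ⇒ out
candidate 2: (m,n)=(-4,-10) → π∥ = -4-10·τ ≈ -46.3607, π⊥ = -4-10·τ' ≈ -1.6393 ∈ [-1.7, -0.5) ⇒ IN Λ
candidate 3: (m,n)=(-4,12) → π∥ = -4+12·τ ≈ 46.8328, π⊥ = -4+12·τ' ≈ -6.8328 ∉ [-1.7, -0.5) ⇒ out
candidate 4: (m,n)=(-8,-9) → π∥ = -8-9·τ ≈ -46.1246, π⊥ = -8-9·τ' ≈ -5.8754 ∉ [-1.7, -0.5) ⇒ out
candidate 5: (m,n)=(-1,4) → π∥ = -1+4·τ ≈ 15.9443, π⊥ = -1+4·τ' ≈ -1.9443 ∉ [-1.7, -0.5) ⇒ out
candidate 6: (m,n)=(-2,6) → π∥ = -2+6·τ ≈ 23.4164, π⊥ = -2+6·τ' ≈ -3.4164 ∉ [-1.7, -0.5) ⇒ out
candidate 7: (m,n)=(-3,-10) → π∥ = -3-10·τ ≈ -45.3607, π⊥ = -3-10·τ' ≈ -0.6393 ∈ [-1.7, -0.5) ⇒ IN Λ
candidate 8: (m,n)=(2,10) → π∥ = 2+10·τ ≈ 44.3607, π⊥ = 2+10·τ' ≈ -0.3607 ∉ [-1.7, -0.5) ⇒ out

2, 7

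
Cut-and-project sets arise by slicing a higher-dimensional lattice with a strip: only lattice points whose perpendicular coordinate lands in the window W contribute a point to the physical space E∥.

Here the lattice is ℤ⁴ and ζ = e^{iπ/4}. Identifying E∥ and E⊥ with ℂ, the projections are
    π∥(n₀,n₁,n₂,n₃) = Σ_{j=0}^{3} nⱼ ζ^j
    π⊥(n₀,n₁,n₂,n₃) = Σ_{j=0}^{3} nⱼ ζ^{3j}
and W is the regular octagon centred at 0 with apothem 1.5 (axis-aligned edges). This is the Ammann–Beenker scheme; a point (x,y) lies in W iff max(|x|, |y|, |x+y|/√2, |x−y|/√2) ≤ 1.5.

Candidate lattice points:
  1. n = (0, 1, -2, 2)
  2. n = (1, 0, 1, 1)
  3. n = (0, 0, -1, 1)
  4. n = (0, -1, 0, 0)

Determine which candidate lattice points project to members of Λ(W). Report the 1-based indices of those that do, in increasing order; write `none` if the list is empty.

4

With ζ = e^{iπ/4} the internal vectors are ζ^0,ζ^3,ζ^6,ζ^9.
candidate 1: n = (0, 1, -2, 2) → π⊥ ≈ (+0.70711, +4.12132); max(|x|,|y|,|x±y|/√2) = 4.12132 > 1.5 ⇒ ∉ W
candidate 2: n = (1, 0, 1, 1) → π⊥ ≈ (+1.70711, -0.29289); max(|x|,|y|,|x±y|/√2) = 1.70711 > 1.5 ⇒ ∉ W
candidate 3: n = (0, 0, -1, 1) → π⊥ ≈ (+0.70711, +1.70711); max(|x|,|y|,|x±y|/√2) = 1.70711 > 1.5 ⇒ ∉ W
candidate 4: n = (0, -1, 0, 0) → π⊥ ≈ (+0.70711, -0.70711); max(|x|,|y|,|x±y|/√2) = 1.00000 ≤ 1.5 ⇒ ∈ W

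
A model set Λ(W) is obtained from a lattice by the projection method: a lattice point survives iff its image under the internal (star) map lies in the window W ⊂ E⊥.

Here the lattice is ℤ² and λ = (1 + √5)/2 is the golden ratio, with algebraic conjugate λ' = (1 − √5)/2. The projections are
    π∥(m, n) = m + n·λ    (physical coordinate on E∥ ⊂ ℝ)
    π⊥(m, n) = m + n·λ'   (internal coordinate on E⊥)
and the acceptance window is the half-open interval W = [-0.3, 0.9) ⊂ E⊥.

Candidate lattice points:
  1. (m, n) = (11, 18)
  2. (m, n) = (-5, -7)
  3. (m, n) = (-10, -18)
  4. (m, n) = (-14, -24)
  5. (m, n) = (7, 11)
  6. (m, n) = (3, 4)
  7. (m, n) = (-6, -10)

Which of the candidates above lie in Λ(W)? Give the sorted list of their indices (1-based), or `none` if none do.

Numerically λ ≈ 1.6180 and λ' = −1/λ ≈ -0.6180.
#1 (11,18): internal coord 11 + (18)·λ' = -0.1246; -0.1246 ∈ [-0.3, 0.9) → IN Λ
#2 (-5,-7): internal coord -5 + (-7)·λ' = -0.6738; -0.6738 ∉ [-0.3, 0.9) → out
#3 (-10,-18): internal coord -10 + (-18)·λ' = +1.1246; +1.1246 ∉ [-0.3, 0.9) → out
#4 (-14,-24): internal coord -14 + (-24)·λ' = +0.8328; +0.8328 ∈ [-0.3, 0.9) → IN Λ
#5 (7,11): internal coord 7 + (11)·λ' = +0.2016; +0.2016 ∈ [-0.3, 0.9) → IN Λ
#6 (3,4): internal coord 3 + (4)·λ' = +0.5279; +0.5279 ∈ [-0.3, 0.9) → IN Λ
#7 (-6,-10): internal coord -6 + (-10)·λ' = +0.1803; +0.1803 ∈ [-0.3, 0.9) → IN Λ

1, 4, 5, 6, 7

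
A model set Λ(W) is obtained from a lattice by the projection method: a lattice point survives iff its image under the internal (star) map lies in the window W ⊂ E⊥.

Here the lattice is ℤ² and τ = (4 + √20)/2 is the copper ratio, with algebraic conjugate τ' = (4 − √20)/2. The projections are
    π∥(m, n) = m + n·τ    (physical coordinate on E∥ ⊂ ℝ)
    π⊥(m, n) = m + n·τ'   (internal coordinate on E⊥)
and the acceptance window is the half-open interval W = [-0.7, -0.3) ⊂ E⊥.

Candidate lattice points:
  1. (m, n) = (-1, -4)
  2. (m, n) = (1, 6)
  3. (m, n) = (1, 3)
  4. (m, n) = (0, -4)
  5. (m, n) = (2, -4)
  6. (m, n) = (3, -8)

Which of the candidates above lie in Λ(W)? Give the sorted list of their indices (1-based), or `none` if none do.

Numerically τ ≈ 4.23607 and τ' = −1/τ ≈ -0.23607.
candidate 1: (m,n)=(-1,-4) → π∥ = -1-4·τ ≈ -17.94427, π⊥ = -1-4·τ' ≈ -0.05573 ∉ [-0.7, -0.3) ⇒ out
candidate 2: (m,n)=(1,6) → π∥ = 1+6·τ ≈ 26.41641, π⊥ = 1+6·τ' ≈ -0.41641 ∈ [-0.7, -0.3) ⇒ IN Λ
candidate 3: (m,n)=(1,3) → π∥ = 1+3·τ ≈ 13.70820, π⊥ = 1+3·τ' ≈ 0.29180 ∉ [-0.7, -0.3) ⇒ out
candidate 4: (m,n)=(0,-4) → π∥ = 0-4·τ ≈ -16.94427, π⊥ = 0-4·τ' ≈ 0.94427 ∉ [-0.7, -0.3) ⇒ out
candidate 5: (m,n)=(2,-4) → π∥ = 2-4·τ ≈ -14.94427, π⊥ = 2-4·τ' ≈ 2.94427 ∉ [-0.7, -0.3) ⇒ out
candidate 6: (m,n)=(3,-8) → π∥ = 3-8·τ ≈ -30.88854, π⊥ = 3-8·τ' ≈ 4.88854 ∉ [-0.7, -0.3) ⇒ out

2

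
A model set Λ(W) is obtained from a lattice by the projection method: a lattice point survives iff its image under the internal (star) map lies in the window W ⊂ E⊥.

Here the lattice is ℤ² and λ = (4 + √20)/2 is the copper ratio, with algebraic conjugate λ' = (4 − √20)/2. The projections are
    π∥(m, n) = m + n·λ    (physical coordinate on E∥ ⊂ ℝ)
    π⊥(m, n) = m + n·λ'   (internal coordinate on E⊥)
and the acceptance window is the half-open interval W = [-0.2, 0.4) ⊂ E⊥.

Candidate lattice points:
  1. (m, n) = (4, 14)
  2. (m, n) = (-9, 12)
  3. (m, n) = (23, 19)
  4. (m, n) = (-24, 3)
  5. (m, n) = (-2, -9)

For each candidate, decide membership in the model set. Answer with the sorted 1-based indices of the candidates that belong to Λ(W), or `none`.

Numerically λ ≈ 4.23607 and λ' = −1/λ ≈ -0.23607.
candidate 1: (m,n)=(4,14) → π∥ = 4+14·λ ≈ 63.30495, π⊥ = 4+14·λ' ≈ 0.69505 ∉ [-0.2, 0.4) ⇒ out
candidate 2: (m,n)=(-9,12) → π∥ = -9+12·λ ≈ 41.83282, π⊥ = -9+12·λ' ≈ -11.83282 ∉ [-0.2, 0.4) ⇒ out
candidate 3: (m,n)=(23,19) → π∥ = 23+19·λ ≈ 103.48529, π⊥ = 23+19·λ' ≈ 18.51471 ∉ [-0.2, 0.4) ⇒ out
candidate 4: (m,n)=(-24,3) → π∥ = -24+3·λ ≈ -11.29180, π⊥ = -24+3·λ' ≈ -24.70820 ∉ [-0.2, 0.4) ⇒ out
candidate 5: (m,n)=(-2,-9) → π∥ = -2-9·λ ≈ -40.12461, π⊥ = -2-9·λ' ≈ 0.12461 ∈ [-0.2, 0.4) ⇒ IN Λ

5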